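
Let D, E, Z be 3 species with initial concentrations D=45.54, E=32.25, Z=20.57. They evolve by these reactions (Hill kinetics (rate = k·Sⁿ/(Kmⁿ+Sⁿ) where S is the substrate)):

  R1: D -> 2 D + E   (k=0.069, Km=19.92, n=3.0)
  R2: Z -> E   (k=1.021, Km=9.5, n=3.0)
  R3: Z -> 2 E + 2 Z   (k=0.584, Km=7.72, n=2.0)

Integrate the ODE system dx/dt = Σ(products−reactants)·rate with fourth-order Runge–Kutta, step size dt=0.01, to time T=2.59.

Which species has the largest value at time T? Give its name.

Dominant species at T: D

RK4 with dt=0.01: 259 steps to T=2.59. Trajectory (selected grid times):
t=0.00: D=45.54 E=32.25 Z=20.57
t=0.29: D=45.56 E=32.83 Z=20.45
t=0.58: D=45.58 E=33.42 Z=20.33
t=0.86: D=45.59 E=33.98 Z=20.21
t=1.15: D=45.61 E=34.56 Z=20.09
t=1.44: D=45.63 E=35.14 Z=19.97
t=1.73: D=45.65 E=35.72 Z=19.85
t=2.01: D=45.67 E=36.28 Z=19.74
t=2.30: D=45.69 E=36.86 Z=19.62
t=2.59: D=45.70 E=37.44 Z=19.50
At T=2.59: D=45.70 E=37.44 Z=19.50; the largest is D.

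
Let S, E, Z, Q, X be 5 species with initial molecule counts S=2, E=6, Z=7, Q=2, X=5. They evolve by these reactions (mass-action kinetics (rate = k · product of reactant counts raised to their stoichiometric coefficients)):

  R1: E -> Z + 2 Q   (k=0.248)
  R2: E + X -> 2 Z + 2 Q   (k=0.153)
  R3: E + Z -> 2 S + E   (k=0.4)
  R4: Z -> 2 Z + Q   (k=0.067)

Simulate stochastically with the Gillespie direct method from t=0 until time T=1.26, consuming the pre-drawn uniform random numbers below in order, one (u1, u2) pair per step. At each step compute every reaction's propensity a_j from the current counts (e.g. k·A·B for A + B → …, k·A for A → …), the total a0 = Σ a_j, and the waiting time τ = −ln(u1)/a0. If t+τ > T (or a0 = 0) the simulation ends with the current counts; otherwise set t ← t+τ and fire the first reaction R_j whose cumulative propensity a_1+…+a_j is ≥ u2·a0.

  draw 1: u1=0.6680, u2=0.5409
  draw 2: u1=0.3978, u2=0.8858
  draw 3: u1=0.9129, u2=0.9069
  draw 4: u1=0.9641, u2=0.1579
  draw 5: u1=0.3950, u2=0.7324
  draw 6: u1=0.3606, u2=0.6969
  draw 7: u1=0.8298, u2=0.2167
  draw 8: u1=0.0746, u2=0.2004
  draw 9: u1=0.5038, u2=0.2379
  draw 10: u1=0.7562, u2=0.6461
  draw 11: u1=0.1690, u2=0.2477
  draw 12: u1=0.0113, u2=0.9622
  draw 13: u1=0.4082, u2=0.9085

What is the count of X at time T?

t=0.000: S=2 E=6 Z=7 Q=2 X=5
Draw 1: a1=1.488, a2=4.590, a3=16.800, a4=0.469, a0=23.347; τ=−ln(0.6680)/23.347=0.017 → t=0.017; u2·a0=0.5409·23.347=12.628; a1+a2=6.078 < 12.628 ≤ a1+…+a3=22.878 → R3 fires; S=4 E=6 Z=6 Q=2 X=5
Draw 2: a1=1.488, a2=4.590, a3=14.400, a4=0.402, a0=20.880; τ=−ln(0.3978)/20.880=0.044 → t=0.061; u2·a0=0.8858·20.880=18.496; a1+a2=6.078 < 18.496 ≤ a1+…+a3=20.478 → R3 fires; S=6 E=6 Z=5 Q=2 X=5
Draw 3: a1=1.488, a2=4.590, a3=12.000, a4=0.335, a0=18.413; τ=−ln(0.9129)/18.413=0.005 → t=0.066; u2·a0=0.9069·18.413=16.699; a1+a2=6.078 < 16.699 ≤ a1+…+a3=18.078 → R3 fires; S=8 E=6 Z=4 Q=2 X=5
Draw 4: a1=1.488, a2=4.590, a3=9.600, a4=0.268, a0=15.946; τ=−ln(0.9641)/15.946=0.002 → t=0.069; u2·a0=0.1579·15.946=2.518; a1=1.488 < 2.518 ≤ a1+a2=6.078 → R2 fires; S=8 E=5 Z=6 Q=4 X=4
Draw 5: a1=1.240, a2=3.060, a3=12.000, a4=0.402, a0=16.702; τ=−ln(0.3950)/16.702=0.056 → t=0.124; u2·a0=0.7324·16.702=12.233; a1+a2=4.300 < 12.233 ≤ a1+…+a3=16.300 → R3 fires; S=10 E=5 Z=5 Q=4 X=4
Draw 6: a1=1.240, a2=3.060, a3=10.000, a4=0.335, a0=14.635; τ=−ln(0.3606)/14.635=0.070 → t=0.194; u2·a0=0.6969·14.635=10.199; a1+a2=4.300 < 10.199 ≤ a1+…+a3=14.300 → R3 fires; S=12 E=5 Z=4 Q=4 X=4
Draw 7: a1=1.240, a2=3.060, a3=8.000, a4=0.268, a0=12.568; τ=−ln(0.8298)/12.568=0.015 → t=0.209; u2·a0=0.2167·12.568=2.723; a1=1.240 < 2.723 ≤ a1+a2=4.300 → R2 fires; S=12 E=4 Z=6 Q=6 X=3
Draw 8: a1=0.992, a2=1.836, a3=9.600, a4=0.402, a0=12.830; τ=−ln(0.0746)/12.830=0.202 → t=0.411; u2·a0=0.2004·12.830=2.571; a1=0.992 < 2.571 ≤ a1+a2=2.828 → R2 fires; S=12 E=3 Z=8 Q=8 X=2
Draw 9: a1=0.744, a2=0.918, a3=9.600, a4=0.536, a0=11.798; τ=−ln(0.5038)/11.798=0.058 → t=0.469; u2·a0=0.2379·11.798=2.807; a1+a2=1.662 < 2.807 ≤ a1+…+a3=11.262 → R3 fires; S=14 E=3 Z=7 Q=8 X=2
Draw 10: a1=0.744, a2=0.918, a3=8.400, a4=0.469, a0=10.531; τ=−ln(0.7562)/10.531=0.027 → t=0.496; u2·a0=0.6461·10.531=6.804; a1+a2=1.662 < 6.804 ≤ a1+…+a3=10.062 → R3 fires; S=16 E=3 Z=6 Q=8 X=2
Draw 11: a1=0.744, a2=0.918, a3=7.200, a4=0.402, a0=9.264; τ=−ln(0.1690)/9.264=0.192 → t=0.688; u2·a0=0.2477·9.264=2.295; a1+a2=1.662 < 2.295 ≤ a1+…+a3=8.862 → R3 fires; S=18 E=3 Z=5 Q=8 X=2
Draw 12: a1=0.744, a2=0.918, a3=6.000, a4=0.335, a0=7.997; τ=−ln(0.0113)/7.997=0.561 → t=1.248; u2·a0=0.9622·7.997=7.695; a1+…+a3=7.662 < 7.695 ≤ a1+…+a4=7.997 → R4 fires; S=18 E=3 Z=6 Q=9 X=2
Draw 13: a1=0.744, a2=0.918, a3=7.200, a4=0.402, a0=9.264; τ=−ln(0.4082)/9.264=0.097 → t=1.345 > T=1.26: stop.
Read off X at T=1.26: 2

X at T = 2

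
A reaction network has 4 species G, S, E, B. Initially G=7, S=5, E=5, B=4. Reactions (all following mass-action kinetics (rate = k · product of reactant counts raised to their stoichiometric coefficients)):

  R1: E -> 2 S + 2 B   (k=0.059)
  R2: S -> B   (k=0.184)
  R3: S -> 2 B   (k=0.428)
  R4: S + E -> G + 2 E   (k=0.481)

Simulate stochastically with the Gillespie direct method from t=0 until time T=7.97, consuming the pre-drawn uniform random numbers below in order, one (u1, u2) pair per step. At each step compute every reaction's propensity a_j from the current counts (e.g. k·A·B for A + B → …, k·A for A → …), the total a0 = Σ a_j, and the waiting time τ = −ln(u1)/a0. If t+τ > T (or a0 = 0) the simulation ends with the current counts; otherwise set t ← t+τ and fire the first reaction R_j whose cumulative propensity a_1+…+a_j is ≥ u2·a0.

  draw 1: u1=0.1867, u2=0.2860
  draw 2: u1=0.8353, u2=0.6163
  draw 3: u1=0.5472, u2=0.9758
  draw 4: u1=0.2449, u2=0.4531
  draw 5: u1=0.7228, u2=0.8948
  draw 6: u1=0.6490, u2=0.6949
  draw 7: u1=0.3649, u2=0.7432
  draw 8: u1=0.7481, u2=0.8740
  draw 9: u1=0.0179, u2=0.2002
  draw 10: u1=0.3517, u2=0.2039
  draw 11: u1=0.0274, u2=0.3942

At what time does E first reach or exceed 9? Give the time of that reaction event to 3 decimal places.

Threshold first reached at t = 0.320

t=0.000: G=7 S=5 E=5 B=4
Draw 1: a1=0.295, a2=0.920, a3=2.140, a4=12.025, a0=15.380; τ=−ln(0.1867)/15.380=0.109 → t=0.109; u2·a0=0.2860·15.380=4.399; a1+…+a3=3.355 < 4.399 ≤ a1+…+a4=15.380 → R4 fires; G=8 S=4 E=6 B=4
Draw 2: a1=0.354, a2=0.736, a3=1.712, a4=11.544, a0=14.346; τ=−ln(0.8353)/14.346=0.013 → t=0.122; u2·a0=0.6163·14.346=8.841; a1+…+a3=2.802 < 8.841 ≤ a1+…+a4=14.346 → R4 fires; G=9 S=3 E=7 B=4
Draw 3: a1=0.413, a2=0.552, a3=1.284, a4=10.101, a0=12.350; τ=−ln(0.5472)/12.350=0.049 → t=0.170; u2·a0=0.9758·12.350=12.051; a1+…+a3=2.249 < 12.051 ≤ a1+…+a4=12.350 → R4 fires; G=10 S=2 E=8 B=4
Draw 4: a1=0.472, a2=0.368, a3=0.856, a4=7.696, a0=9.392; τ=−ln(0.2449)/9.392=0.150 → t=0.320; u2·a0=0.4531·9.392=4.256; a1+…+a3=1.696 < 4.256 ≤ a1+…+a4=9.392 → R4 fires; G=11 S=1 E=9 B=4
Draw 5: a1=0.531, a2=0.184, a3=0.428, a4=4.329, a0=5.472; τ=−ln(0.7228)/5.472=0.059 → t=0.380; u2·a0=0.8948·5.472=4.896; a1+…+a3=1.143 < 4.896 ≤ a1+…+a4=5.472 → R4 fires; G=12 S=0 E=10 B=4
Draw 6: a1=0.590, a2=0.000, a3=0.000, a4=0.000, a0=0.590; τ=−ln(0.6490)/0.590=0.733 → t=1.112; u2·a0=0.6949·0.590=0.410 ≤ a1=0.590 → R1 fires; G=12 S=2 E=9 B=6
Draw 7: a1=0.531, a2=0.368, a3=0.856, a4=8.658, a0=10.413; τ=−ln(0.3649)/10.413=0.097 → t=1.209; u2·a0=0.7432·10.413=7.739; a1+…+a3=1.755 < 7.739 ≤ a1+…+a4=10.413 → R4 fires; G=13 S=1 E=10 B=6
Draw 8: a1=0.590, a2=0.184, a3=0.428, a4=4.810, a0=6.012; τ=−ln(0.7481)/6.012=0.048 → t=1.257; u2·a0=0.8740·6.012=5.254; a1+…+a3=1.202 < 5.254 ≤ a1+…+a4=6.012 → R4 fires; G=14 S=0 E=11 B=6
Draw 9: a1=0.649, a2=0.000, a3=0.000, a4=0.000, a0=0.649; τ=−ln(0.0179)/0.649=6.199 → t=7.456; u2·a0=0.2002·0.649=0.130 ≤ a1=0.649 → R1 fires; G=14 S=2 E=10 B=8
Draw 10: a1=0.590, a2=0.368, a3=0.856, a4=9.620, a0=11.434; τ=−ln(0.3517)/11.434=0.091 → t=7.548; u2·a0=0.2039·11.434=2.331; a1+…+a3=1.814 < 2.331 ≤ a1+…+a4=11.434 → R4 fires; G=15 S=1 E=11 B=8
Draw 11: a1=0.649, a2=0.184, a3=0.428, a4=5.291, a0=6.552; τ=−ln(0.0274)/6.552=0.549 → t=8.097 > T=7.97: stop.
E first becomes ≥ 9 when it reaches 9 at the event at t=0.320.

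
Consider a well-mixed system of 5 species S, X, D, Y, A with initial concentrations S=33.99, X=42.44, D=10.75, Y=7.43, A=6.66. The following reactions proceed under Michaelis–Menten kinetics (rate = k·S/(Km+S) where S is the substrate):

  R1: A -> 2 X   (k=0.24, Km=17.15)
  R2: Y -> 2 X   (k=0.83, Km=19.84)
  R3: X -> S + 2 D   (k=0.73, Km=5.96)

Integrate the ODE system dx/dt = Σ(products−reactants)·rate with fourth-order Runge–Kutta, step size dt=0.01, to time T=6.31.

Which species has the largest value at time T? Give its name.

RK4 with dt=0.01: 631 steps to T=6.31. Trajectory (selected grid times):
t=0.00: S=33.99 X=42.44 D=10.75 Y=7.43 A=6.66
t=0.70: S=34.44 X=42.40 D=11.65 Y=7.27 A=6.61
t=1.40: S=34.89 X=42.35 D=12.54 Y=7.12 A=6.57
t=2.10: S=35.33 X=42.30 D=13.44 Y=6.97 A=6.52
t=2.80: S=35.78 X=42.25 D=14.33 Y=6.82 A=6.47
t=3.51: S=36.24 X=42.19 D=15.24 Y=6.67 A=6.43
t=4.21: S=36.68 X=42.12 D=16.14 Y=6.52 A=6.38
t=4.91: S=37.13 X=42.05 D=17.03 Y=6.38 A=6.34
t=5.61: S=37.58 X=41.97 D=17.93 Y=6.24 A=6.29
t=6.31: S=38.03 X=41.89 D=18.82 Y=6.10 A=6.25
At T=6.31: S=38.03 X=41.89 D=18.82 Y=6.10 A=6.25; the largest is X.

Dominant species at T: X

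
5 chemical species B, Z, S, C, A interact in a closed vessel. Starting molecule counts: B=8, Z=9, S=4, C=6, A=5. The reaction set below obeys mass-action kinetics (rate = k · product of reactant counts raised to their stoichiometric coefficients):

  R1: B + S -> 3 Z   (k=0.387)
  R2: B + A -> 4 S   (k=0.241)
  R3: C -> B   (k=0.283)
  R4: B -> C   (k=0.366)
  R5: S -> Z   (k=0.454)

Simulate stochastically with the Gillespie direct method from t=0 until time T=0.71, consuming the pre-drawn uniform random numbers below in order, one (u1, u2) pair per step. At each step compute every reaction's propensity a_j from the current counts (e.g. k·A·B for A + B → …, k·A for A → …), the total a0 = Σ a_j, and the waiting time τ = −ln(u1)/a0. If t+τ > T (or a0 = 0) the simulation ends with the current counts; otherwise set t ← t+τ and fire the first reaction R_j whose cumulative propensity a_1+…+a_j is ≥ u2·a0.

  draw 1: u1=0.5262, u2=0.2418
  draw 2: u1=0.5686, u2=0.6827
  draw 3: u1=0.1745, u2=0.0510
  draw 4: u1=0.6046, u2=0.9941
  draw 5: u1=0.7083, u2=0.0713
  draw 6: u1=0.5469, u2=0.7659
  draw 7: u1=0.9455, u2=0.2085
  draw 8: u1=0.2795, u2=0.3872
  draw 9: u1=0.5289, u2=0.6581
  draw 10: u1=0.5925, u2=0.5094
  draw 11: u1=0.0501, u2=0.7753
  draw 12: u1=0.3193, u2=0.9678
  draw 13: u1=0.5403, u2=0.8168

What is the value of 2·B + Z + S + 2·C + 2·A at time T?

Check how each reaction changes W = 2·B + Z + S + 2·C + 2·A (weight of products minus weight of reactants):
R1: B + S -> 3 Z: (1·3) − (2·1 + 1·1) = 3 − 3 = 0
R2: B + A -> 4 S: (1·4) − (2·1 + 2·1) = 4 − 4 = 0
R3: C -> B: (2·1) − (2·1) = 2 − 2 = 0
R4: B -> C: (2·1) − (2·1) = 2 − 2 = 0
R5: S -> Z: (1·1) − (1·1) = 1 − 1 = 0
Every reaction leaves W unchanged, so W is conserved and no simulation is needed: W(T) = W(0) = 2·8 + 9 + 4 + 2·6 + 2·5 = 51

Value at T = 51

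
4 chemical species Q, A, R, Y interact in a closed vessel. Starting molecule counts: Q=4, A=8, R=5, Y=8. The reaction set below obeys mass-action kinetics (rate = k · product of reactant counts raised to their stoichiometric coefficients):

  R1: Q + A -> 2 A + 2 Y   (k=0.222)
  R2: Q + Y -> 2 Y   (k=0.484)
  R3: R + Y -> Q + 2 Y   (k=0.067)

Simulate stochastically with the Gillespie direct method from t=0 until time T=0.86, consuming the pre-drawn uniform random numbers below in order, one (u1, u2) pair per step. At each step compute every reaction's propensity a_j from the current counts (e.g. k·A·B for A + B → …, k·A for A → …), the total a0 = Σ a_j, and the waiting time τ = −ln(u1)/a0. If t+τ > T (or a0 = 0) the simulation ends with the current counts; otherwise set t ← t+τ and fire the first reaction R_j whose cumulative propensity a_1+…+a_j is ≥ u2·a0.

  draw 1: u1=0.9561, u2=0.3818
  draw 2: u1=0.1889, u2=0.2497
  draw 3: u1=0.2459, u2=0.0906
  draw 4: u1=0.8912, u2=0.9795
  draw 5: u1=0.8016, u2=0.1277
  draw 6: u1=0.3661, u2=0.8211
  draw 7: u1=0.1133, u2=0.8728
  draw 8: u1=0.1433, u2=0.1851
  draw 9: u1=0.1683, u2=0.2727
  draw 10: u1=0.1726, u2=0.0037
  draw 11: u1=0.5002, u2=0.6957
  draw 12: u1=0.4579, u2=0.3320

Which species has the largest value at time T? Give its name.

Dominant species at T: Y

t=0.000: Q=4 A=8 R=5 Y=8
Draw 1: a1=7.104, a2=15.488, a3=2.680, a0=25.272; τ=−ln(0.9561)/25.272=0.002 → t=0.002; u2·a0=0.3818·25.272=9.649; a1=7.104 < 9.649 ≤ a1+a2=22.592 → R2 fires; Q=3 A=8 R=5 Y=9
Draw 2: a1=5.328, a2=13.068, a3=3.015, a0=21.411; τ=−ln(0.1889)/21.411=0.078 → t=0.080; u2·a0=0.2497·21.411=5.346; a1=5.328 < 5.346 ≤ a1+a2=18.396 → R2 fires; Q=2 A=8 R=5 Y=10
Draw 3: a1=3.552, a2=9.680, a3=3.350, a0=16.582; τ=−ln(0.2459)/16.582=0.085 → t=0.164; u2·a0=0.0906·16.582=1.502 ≤ a1=3.552 → R1 fires; Q=1 A=9 R=5 Y=12
Draw 4: a1=1.998, a2=5.808, a3=4.020, a0=11.826; τ=−ln(0.8912)/11.826=0.010 → t=0.174; u2·a0=0.9795·11.826=11.584; a1+a2=7.806 < 11.584 ≤ a1+…+a3=11.826 → R3 fires; Q=2 A=9 R=4 Y=13
Draw 5: a1=3.996, a2=12.584, a3=3.484, a0=20.064; τ=−ln(0.8016)/20.064=0.011 → t=0.185; u2·a0=0.1277·20.064=2.562 ≤ a1=3.996 → R1 fires; Q=1 A=10 R=4 Y=15
Draw 6: a1=2.220, a2=7.260, a3=4.020, a0=13.500; τ=−ln(0.3661)/13.500=0.074 → t=0.259; u2·a0=0.8211·13.500=11.085; a1+a2=9.480 < 11.085 ≤ a1+…+a3=13.500 → R3 fires; Q=2 A=10 R=3 Y=16
Draw 7: a1=4.440, a2=15.488, a3=3.216, a0=23.144; τ=−ln(0.1133)/23.144=0.094 → t=0.354; u2·a0=0.8728·23.144=20.200; a1+a2=19.928 < 20.200 ≤ a1+…+a3=23.144 → R3 fires; Q=3 A=10 R=2 Y=17
Draw 8: a1=6.660, a2=24.684, a3=2.278, a0=33.622; τ=−ln(0.1433)/33.622=0.058 → t=0.411; u2·a0=0.1851·33.622=6.223 ≤ a1=6.660 → R1 fires; Q=2 A=11 R=2 Y=19
Draw 9: a1=4.884, a2=18.392, a3=2.546, a0=25.822; τ=−ln(0.1683)/25.822=0.069 → t=0.480; u2·a0=0.2727·25.822=7.042; a1=4.884 < 7.042 ≤ a1+a2=23.276 → R2 fires; Q=1 A=11 R=2 Y=20
Draw 10: a1=2.442, a2=9.680, a3=2.680, a0=14.802; τ=−ln(0.1726)/14.802=0.119 → t=0.599; u2·a0=0.0037·14.802=0.055 ≤ a1=2.442 → R1 fires; Q=0 A=12 R=2 Y=22
Draw 11: a1=0.000, a2=0.000, a3=2.948, a0=2.948; τ=−ln(0.5002)/2.948=0.235 → t=0.834; u2·a0=0.6957·2.948=2.051; a1+a2=0.000 < 2.051 ≤ a1+…+a3=2.948 → R3 fires; Q=1 A=12 R=1 Y=23
Draw 12: a1=2.664, a2=11.132, a3=1.541, a0=15.337; τ=−ln(0.4579)/15.337=0.051 → t=0.885 > T=0.86: stop.
At T=0.86: Q=1 A=12 R=1 Y=23; the largest is Y.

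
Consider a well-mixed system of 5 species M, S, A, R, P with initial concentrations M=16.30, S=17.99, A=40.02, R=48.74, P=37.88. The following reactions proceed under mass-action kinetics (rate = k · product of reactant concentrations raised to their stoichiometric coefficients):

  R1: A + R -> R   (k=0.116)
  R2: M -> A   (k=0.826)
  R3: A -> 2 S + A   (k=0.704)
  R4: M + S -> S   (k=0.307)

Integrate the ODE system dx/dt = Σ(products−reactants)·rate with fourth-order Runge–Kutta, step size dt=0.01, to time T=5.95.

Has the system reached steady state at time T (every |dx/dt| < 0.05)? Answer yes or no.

RK4 with dt=0.01: 595 steps to T=5.95. Trajectory (selected grid times):
t=0.00: M=16.30 S=17.99 A=40.02 R=48.74 P=37.88
t=0.66: M=0.05 S=28.13 A=1.07 R=48.74 P=37.88
t=1.32: M=0.00 S=28.39 A=0.03 R=48.74 P=37.88
t=1.98: M=0.00 S=28.40 A=0.00 R=48.74 P=37.88
t=2.64: M=0.00 S=28.40 A=0.00 R=48.74 P=37.88
t=3.31: M=0.00 S=28.40 A=0.00 R=48.74 P=37.88
t=3.97: M=0.00 S=28.40 A=0.00 R=48.74 P=37.88
t=4.63: M=0.00 S=28.40 A=0.00 R=48.74 P=37.88
t=5.29: M=0.00 S=28.40 A=0.00 R=48.74 P=37.88
t=5.95: M=0.00 S=28.40 A=0.00 R=48.74 P=37.88
Rates at T: R1=0.0000, R2=0.0000, R3=0.0000, R4=0.0000
dx/dt at T (Σ net stoichiometry × rate): M=-0.0000, S=+0.0000, A=-0.0000, R=+0.0000, P=+0.0000
Largest |dx/dt| is |-0.0000| (A) < 0.05 → steady.

Steady state at T: yes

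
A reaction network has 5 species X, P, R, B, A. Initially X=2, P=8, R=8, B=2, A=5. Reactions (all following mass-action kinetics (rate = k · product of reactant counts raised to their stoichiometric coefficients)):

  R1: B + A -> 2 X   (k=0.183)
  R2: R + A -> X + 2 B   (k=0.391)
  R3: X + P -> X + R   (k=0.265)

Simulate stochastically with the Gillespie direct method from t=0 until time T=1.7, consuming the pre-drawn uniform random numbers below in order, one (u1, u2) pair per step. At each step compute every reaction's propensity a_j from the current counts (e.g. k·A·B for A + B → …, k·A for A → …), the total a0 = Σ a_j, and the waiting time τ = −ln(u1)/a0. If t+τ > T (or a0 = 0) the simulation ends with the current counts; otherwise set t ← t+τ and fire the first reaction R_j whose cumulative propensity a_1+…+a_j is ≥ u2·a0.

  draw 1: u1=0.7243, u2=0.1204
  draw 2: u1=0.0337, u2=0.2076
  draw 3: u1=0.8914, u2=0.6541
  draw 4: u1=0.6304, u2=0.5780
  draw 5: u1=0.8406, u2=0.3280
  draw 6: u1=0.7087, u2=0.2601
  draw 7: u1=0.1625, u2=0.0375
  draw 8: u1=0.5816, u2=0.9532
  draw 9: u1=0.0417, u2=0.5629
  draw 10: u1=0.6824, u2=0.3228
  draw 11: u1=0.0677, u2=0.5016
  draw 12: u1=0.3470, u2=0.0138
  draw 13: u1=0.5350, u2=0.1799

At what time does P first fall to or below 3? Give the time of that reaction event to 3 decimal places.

Threshold first reached at t = 0.766

t=0.000: X=2 P=8 R=8 B=2 A=5
Draw 1: a1=1.830, a2=15.640, a3=4.240, a0=21.710; τ=−ln(0.7243)/21.710=0.015 → t=0.015; u2·a0=0.1204·21.710=2.614; a1=1.830 < 2.614 ≤ a1+a2=17.470 → R2 fires; X=3 P=8 R=7 B=4 A=4
Draw 2: a1=2.928, a2=10.948, a3=6.360, a0=20.236; τ=−ln(0.0337)/20.236=0.168 → t=0.182; u2·a0=0.2076·20.236=4.201; a1=2.928 < 4.201 ≤ a1+a2=13.876 → R2 fires; X=4 P=8 R=6 B=6 A=3
Draw 3: a1=3.294, a2=7.038, a3=8.480, a0=18.812; τ=−ln(0.8914)/18.812=0.006 → t=0.189; u2·a0=0.6541·18.812=12.305; a1+a2=10.332 < 12.305 ≤ a1+…+a3=18.812 → R3 fires; X=4 P=7 R=7 B=6 A=3
Draw 4: a1=3.294, a2=8.211, a3=7.420, a0=18.925; τ=−ln(0.6304)/18.925=0.024 → t=0.213; u2·a0=0.5780·18.925=10.939; a1=3.294 < 10.939 ≤ a1+a2=11.505 → R2 fires; X=5 P=7 R=6 B=8 A=2
Draw 5: a1=2.928, a2=4.692, a3=9.275, a0=16.895; τ=−ln(0.8406)/16.895=0.010 → t=0.223; u2·a0=0.3280·16.895=5.542; a1=2.928 < 5.542 ≤ a1+a2=7.620 → R2 fires; X=6 P=7 R=5 B=10 A=1
Draw 6: a1=1.830, a2=1.955, a3=11.130, a0=14.915; τ=−ln(0.7087)/14.915=0.023 → t=0.246; u2·a0=0.2601·14.915=3.879; a1+a2=3.785 < 3.879 ≤ a1+…+a3=14.915 → R3 fires; X=6 P=6 R=6 B=10 A=1
Draw 7: a1=1.830, a2=2.346, a3=9.540, a0=13.716; τ=−ln(0.1625)/13.716=0.132 → t=0.379; u2·a0=0.0375·13.716=0.514 ≤ a1=1.830 → R1 fires; X=8 P=6 R=6 B=9 A=0
Draw 8: a1=0.000, a2=0.000, a3=12.720, a0=12.720; τ=−ln(0.5816)/12.720=0.043 → t=0.421; u2·a0=0.9532·12.720=12.125; a1+a2=0.000 < 12.125 ≤ a1+…+a3=12.720 → R3 fires; X=8 P=5 R=7 B=9 A=0
Draw 9: a1=0.000, a2=0.000, a3=10.600, a0=10.600; τ=−ln(0.0417)/10.600=0.300 → t=0.721; u2·a0=0.5629·10.600=5.967; a1+a2=0.000 < 5.967 ≤ a1+…+a3=10.600 → R3 fires; X=8 P=4 R=8 B=9 A=0
Draw 10: a1=0.000, a2=0.000, a3=8.480, a0=8.480; τ=−ln(0.6824)/8.480=0.045 → t=0.766; u2·a0=0.3228·8.480=2.737; a1+a2=0.000 < 2.737 ≤ a1+…+a3=8.480 → R3 fires; X=8 P=3 R=9 B=9 A=0
Draw 11: a1=0.000, a2=0.000, a3=6.360, a0=6.360; τ=−ln(0.0677)/6.360=0.423 → t=1.190; u2·a0=0.5016·6.360=3.190; a1+a2=0.000 < 3.190 ≤ a1+…+a3=6.360 → R3 fires; X=8 P=2 R=10 B=9 A=0
Draw 12: a1=0.000, a2=0.000, a3=4.240, a0=4.240; τ=−ln(0.3470)/4.240=0.250 → t=1.439; u2·a0=0.0138·4.240=0.059; a1+a2=0.000 < 0.059 ≤ a1+…+a3=4.240 → R3 fires; X=8 P=1 R=11 B=9 A=0
Draw 13: a1=0.000, a2=0.000, a3=2.120, a0=2.120; τ=−ln(0.5350)/2.120=0.295 → t=1.734 > T=1.7: stop.
P first becomes ≤ 3 when it reaches 3 at the event at t=0.766.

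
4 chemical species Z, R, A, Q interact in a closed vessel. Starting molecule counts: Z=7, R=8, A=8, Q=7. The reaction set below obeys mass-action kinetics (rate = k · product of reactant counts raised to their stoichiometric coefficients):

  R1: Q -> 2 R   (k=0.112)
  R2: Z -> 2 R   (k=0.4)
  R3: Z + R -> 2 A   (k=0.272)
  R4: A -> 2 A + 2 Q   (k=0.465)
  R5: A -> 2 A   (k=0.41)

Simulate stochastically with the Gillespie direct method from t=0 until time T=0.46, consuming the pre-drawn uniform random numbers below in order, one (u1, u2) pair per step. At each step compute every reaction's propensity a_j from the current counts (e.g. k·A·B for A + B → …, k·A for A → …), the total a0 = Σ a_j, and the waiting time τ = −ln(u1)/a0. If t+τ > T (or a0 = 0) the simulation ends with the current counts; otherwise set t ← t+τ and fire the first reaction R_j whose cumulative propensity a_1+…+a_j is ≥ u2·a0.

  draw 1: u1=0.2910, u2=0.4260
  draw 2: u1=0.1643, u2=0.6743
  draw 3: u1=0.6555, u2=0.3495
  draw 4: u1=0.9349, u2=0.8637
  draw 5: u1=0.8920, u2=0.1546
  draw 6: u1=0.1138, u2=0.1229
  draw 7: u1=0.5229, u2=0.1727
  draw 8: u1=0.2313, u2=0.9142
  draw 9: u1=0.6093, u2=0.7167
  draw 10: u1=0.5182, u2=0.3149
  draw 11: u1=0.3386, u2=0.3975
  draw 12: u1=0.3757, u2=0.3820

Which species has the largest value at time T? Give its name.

t=0.000: Z=7 R=8 A=8 Q=7
Draw 1: a1=0.784, a2=2.800, a3=15.232, a4=3.720, a5=3.280, a0=25.816; τ=−ln(0.2910)/25.816=0.048 → t=0.048; u2·a0=0.4260·25.816=10.998; a1+a2=3.584 < 10.998 ≤ a1+…+a3=18.816 → R3 fires; Z=6 R=7 A=10 Q=7
Draw 2: a1=0.784, a2=2.400, a3=11.424, a4=4.650, a5=4.100, a0=23.358; τ=−ln(0.1643)/23.358=0.077 → t=0.125; u2·a0=0.6743·23.358=15.750; a1+…+a3=14.608 < 15.750 ≤ a1+…+a4=19.258 → R4 fires; Z=6 R=7 A=11 Q=9
Draw 3: a1=1.008, a2=2.400, a3=11.424, a4=5.115, a5=4.510, a0=24.457; τ=−ln(0.6555)/24.457=0.017 → t=0.142; u2·a0=0.3495·24.457=8.548; a1+a2=3.408 < 8.548 ≤ a1+…+a3=14.832 → R3 fires; Z=5 R=6 A=13 Q=9
Draw 4: a1=1.008, a2=2.000, a3=8.160, a4=6.045, a5=5.330, a0=22.543; τ=−ln(0.9349)/22.543=0.003 → t=0.145; u2·a0=0.8637·22.543=19.470; a1+…+a4=17.213 < 19.470 ≤ a1+…+a5=22.543 → R5 fires; Z=5 R=6 A=14 Q=9
Draw 5: a1=1.008, a2=2.000, a3=8.160, a4=6.510, a5=5.740, a0=23.418; τ=−ln(0.8920)/23.418=0.005 → t=0.150; u2·a0=0.1546·23.418=3.620; a1+a2=3.008 < 3.620 ≤ a1+…+a3=11.168 → R3 fires; Z=4 R=5 A=16 Q=9
Draw 6: a1=1.008, a2=1.600, a3=5.440, a4=7.440, a5=6.560, a0=22.048; τ=−ln(0.1138)/22.048=0.099 → t=0.249; u2·a0=0.1229·22.048=2.710; a1+a2=2.608 < 2.710 ≤ a1+…+a3=8.048 → R3 fires; Z=3 R=4 A=18 Q=9
Draw 7: a1=1.008, a2=1.200, a3=3.264, a4=8.370, a5=7.380, a0=21.222; τ=−ln(0.5229)/21.222=0.031 → t=0.279; u2·a0=0.1727·21.222=3.665; a1+a2=2.208 < 3.665 ≤ a1+…+a3=5.472 → R3 fires; Z=2 R=3 A=20 Q=9
Draw 8: a1=1.008, a2=0.800, a3=1.632, a4=9.300, a5=8.200, a0=20.940; τ=−ln(0.2313)/20.940=0.070 → t=0.349; u2·a0=0.9142·20.940=19.143; a1+…+a4=12.740 < 19.143 ≤ a1+…+a5=20.940 → R5 fires; Z=2 R=3 A=21 Q=9
Draw 9: a1=1.008, a2=0.800, a3=1.632, a4=9.765, a5=8.610, a0=21.815; τ=−ln(0.6093)/21.815=0.023 → t=0.372; u2·a0=0.7167·21.815=15.635; a1+…+a4=13.205 < 15.635 ≤ a1+…+a5=21.815 → R5 fires; Z=2 R=3 A=22 Q=9
Draw 10: a1=1.008, a2=0.800, a3=1.632, a4=10.230, a5=9.020, a0=22.690; τ=−ln(0.5182)/22.690=0.029 → t=0.401; u2·a0=0.3149·22.690=7.145; a1+…+a3=3.440 < 7.145 ≤ a1+…+a4=13.670 → R4 fires; Z=2 R=3 A=23 Q=11
Draw 11: a1=1.232, a2=0.800, a3=1.632, a4=10.695, a5=9.430, a0=23.789; τ=−ln(0.3386)/23.789=0.046 → t=0.447; u2·a0=0.3975·23.789=9.456; a1+…+a3=3.664 < 9.456 ≤ a1+…+a4=14.359 → R4 fires; Z=2 R=3 A=24 Q=13
Draw 12: a1=1.456, a2=0.800, a3=1.632, a4=11.160, a5=9.840, a0=24.888; τ=−ln(0.3757)/24.888=0.039 → t=0.486 > T=0.46: stop.
At T=0.46: Z=2 R=3 A=24 Q=13; the largest is A.

Dominant species at T: A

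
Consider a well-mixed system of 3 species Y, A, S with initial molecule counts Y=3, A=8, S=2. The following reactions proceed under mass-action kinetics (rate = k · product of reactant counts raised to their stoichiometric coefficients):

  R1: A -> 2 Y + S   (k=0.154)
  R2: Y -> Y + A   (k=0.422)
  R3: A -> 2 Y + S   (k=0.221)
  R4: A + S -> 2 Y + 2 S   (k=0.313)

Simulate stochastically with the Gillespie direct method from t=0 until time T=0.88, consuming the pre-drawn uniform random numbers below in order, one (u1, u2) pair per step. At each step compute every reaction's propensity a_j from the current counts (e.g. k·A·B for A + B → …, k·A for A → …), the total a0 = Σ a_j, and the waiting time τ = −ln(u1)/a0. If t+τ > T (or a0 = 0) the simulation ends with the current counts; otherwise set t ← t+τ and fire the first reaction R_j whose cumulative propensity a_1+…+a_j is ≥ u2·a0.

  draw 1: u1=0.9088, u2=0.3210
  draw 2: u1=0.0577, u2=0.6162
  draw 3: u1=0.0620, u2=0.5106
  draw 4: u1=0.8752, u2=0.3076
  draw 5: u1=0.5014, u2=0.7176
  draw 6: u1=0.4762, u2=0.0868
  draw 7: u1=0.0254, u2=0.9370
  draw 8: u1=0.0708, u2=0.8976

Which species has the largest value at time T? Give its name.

t=0.000: Y=3 A=8 S=2
Draw 1: a1=1.232, a2=1.266, a3=1.768, a4=5.008, a0=9.274; τ=−ln(0.9088)/9.274=0.010 → t=0.010; u2·a0=0.3210·9.274=2.977; a1+a2=2.498 < 2.977 ≤ a1+…+a3=4.266 → R3 fires; Y=5 A=7 S=3
Draw 2: a1=1.078, a2=2.110, a3=1.547, a4=6.573, a0=11.308; τ=−ln(0.0577)/11.308=0.252 → t=0.263; u2·a0=0.6162·11.308=6.968; a1+…+a3=4.735 < 6.968 ≤ a1+…+a4=11.308 → R4 fires; Y=7 A=6 S=4
Draw 3: a1=0.924, a2=2.954, a3=1.326, a4=7.512, a0=12.716; τ=−ln(0.0620)/12.716=0.219 → t=0.481; u2·a0=0.5106·12.716=6.493; a1+…+a3=5.204 < 6.493 ≤ a1+…+a4=12.716 → R4 fires; Y=9 A=5 S=5
Draw 4: a1=0.770, a2=3.798, a3=1.105, a4=7.825, a0=13.498; τ=−ln(0.8752)/13.498=0.010 → t=0.491; u2·a0=0.3076·13.498=4.152; a1=0.770 < 4.152 ≤ a1+a2=4.568 → R2 fires; Y=9 A=6 S=5
Draw 5: a1=0.924, a2=3.798, a3=1.326, a4=9.390, a0=15.438; τ=−ln(0.5014)/15.438=0.045 → t=0.536; u2·a0=0.7176·15.438=11.078; a1+…+a3=6.048 < 11.078 ≤ a1+…+a4=15.438 → R4 fires; Y=11 A=5 S=6
Draw 6: a1=0.770, a2=4.642, a3=1.105, a4=9.390, a0=15.907; τ=−ln(0.4762)/15.907=0.047 → t=0.582; u2·a0=0.0868·15.907=1.381; a1=0.770 < 1.381 ≤ a1+a2=5.412 → R2 fires; Y=11 A=6 S=6
Draw 7: a1=0.924, a2=4.642, a3=1.326, a4=11.268, a0=18.160; τ=−ln(0.0254)/18.160=0.202 → t=0.785; u2·a0=0.9370·18.160=17.016; a1+…+a3=6.892 < 17.016 ≤ a1+…+a4=18.160 → R4 fires; Y=13 A=5 S=7
Draw 8: a1=0.770, a2=5.486, a3=1.105, a4=10.955, a0=18.316; τ=−ln(0.0708)/18.316=0.145 → t=0.929 > T=0.88: stop.
At T=0.88: Y=13 A=5 S=7; the largest is Y.

Dominant species at T: Y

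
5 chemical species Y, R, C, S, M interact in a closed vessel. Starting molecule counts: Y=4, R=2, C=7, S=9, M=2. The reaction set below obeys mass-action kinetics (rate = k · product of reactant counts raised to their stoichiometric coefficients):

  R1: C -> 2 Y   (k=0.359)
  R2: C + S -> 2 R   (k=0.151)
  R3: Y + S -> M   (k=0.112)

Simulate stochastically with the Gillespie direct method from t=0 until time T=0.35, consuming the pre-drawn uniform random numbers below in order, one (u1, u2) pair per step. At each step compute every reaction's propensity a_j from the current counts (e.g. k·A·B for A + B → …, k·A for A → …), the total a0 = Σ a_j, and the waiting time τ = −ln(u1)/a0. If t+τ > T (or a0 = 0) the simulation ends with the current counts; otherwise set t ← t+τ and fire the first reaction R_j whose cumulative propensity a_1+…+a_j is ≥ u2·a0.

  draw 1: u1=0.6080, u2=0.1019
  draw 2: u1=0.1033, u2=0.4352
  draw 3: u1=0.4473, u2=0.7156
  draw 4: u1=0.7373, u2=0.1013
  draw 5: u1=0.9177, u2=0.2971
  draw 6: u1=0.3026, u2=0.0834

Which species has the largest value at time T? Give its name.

t=0.000: Y=4 R=2 C=7 S=9 M=2
Draw 1: a1=2.513, a2=9.513, a3=4.032, a0=16.058; τ=−ln(0.6080)/16.058=0.031 → t=0.031; u2·a0=0.1019·16.058=1.636 ≤ a1=2.513 → R1 fires; Y=6 R=2 C=6 S=9 M=2
Draw 2: a1=2.154, a2=8.154, a3=6.048, a0=16.356; τ=−ln(0.1033)/16.356=0.139 → t=0.170; u2·a0=0.4352·16.356=7.118; a1=2.154 < 7.118 ≤ a1+a2=10.308 → R2 fires; Y=6 R=4 C=5 S=8 M=2
Draw 3: a1=1.795, a2=6.040, a3=5.376, a0=13.211; τ=−ln(0.4473)/13.211=0.061 → t=0.231; u2·a0=0.7156·13.211=9.454; a1+a2=7.835 < 9.454 ≤ a1+…+a3=13.211 → R3 fires; Y=5 R=4 C=5 S=7 M=3
Draw 4: a1=1.795, a2=5.285, a3=3.920, a0=11.000; τ=−ln(0.7373)/11.000=0.028 → t=0.258; u2·a0=0.1013·11.000=1.114 ≤ a1=1.795 → R1 fires; Y=7 R=4 C=4 S=7 M=3
Draw 5: a1=1.436, a2=4.228, a3=5.488, a0=11.152; τ=−ln(0.9177)/11.152=0.008 → t=0.266; u2·a0=0.2971·11.152=3.313; a1=1.436 < 3.313 ≤ a1+a2=5.664 → R2 fires; Y=7 R=6 C=3 S=6 M=3
Draw 6: a1=1.077, a2=2.718, a3=4.704, a0=8.499; τ=−ln(0.3026)/8.499=0.141 → t=0.407 > T=0.35: stop.
At T=0.35: Y=7 R=6 C=3 S=6 M=3; the largest is Y.

Dominant species at T: Y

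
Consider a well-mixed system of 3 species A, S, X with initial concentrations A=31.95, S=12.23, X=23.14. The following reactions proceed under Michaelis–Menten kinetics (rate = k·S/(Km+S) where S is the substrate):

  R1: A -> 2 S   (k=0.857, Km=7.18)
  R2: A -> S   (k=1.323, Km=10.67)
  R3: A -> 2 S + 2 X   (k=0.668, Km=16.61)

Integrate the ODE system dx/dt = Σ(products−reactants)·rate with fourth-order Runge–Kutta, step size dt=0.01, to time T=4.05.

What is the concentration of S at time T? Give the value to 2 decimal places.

RK4 with dt=0.01: 405 steps to T=4.05. Trajectory (selected grid times):
t=0.00: A=31.95 S=12.23 X=23.14
t=0.45: A=30.99 S=13.70 X=23.53
t=0.90: A=30.05 S=15.15 X=23.92
t=1.35: A=29.11 S=16.59 X=24.31
t=1.80: A=28.17 S=18.02 X=24.69
t=2.25: A=27.25 S=19.44 X=25.06
t=2.70: A=26.33 S=20.85 X=25.44
t=3.15: A=25.43 S=22.24 X=25.80
t=3.60: A=24.53 S=23.62 X=26.16
t=4.05: A=23.64 S=24.98 X=26.52
Read off S at T=4.05: 24.98

S at T = 24.98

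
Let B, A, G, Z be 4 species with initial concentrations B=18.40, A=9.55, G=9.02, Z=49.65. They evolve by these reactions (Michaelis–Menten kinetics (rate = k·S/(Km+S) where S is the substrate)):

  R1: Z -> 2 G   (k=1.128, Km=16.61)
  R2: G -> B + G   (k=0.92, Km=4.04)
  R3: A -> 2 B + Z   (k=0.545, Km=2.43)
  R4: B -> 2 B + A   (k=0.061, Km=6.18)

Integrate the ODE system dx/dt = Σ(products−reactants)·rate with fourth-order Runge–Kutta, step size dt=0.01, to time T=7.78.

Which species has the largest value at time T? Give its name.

RK4 with dt=0.01: 778 steps to T=7.78. Trajectory (selected grid times):
t=0.00: B=18.40 A=9.55 G=9.02 Z=49.65
t=0.86: B=19.74 A=9.22 G=10.47 Z=49.30
t=1.73: B=21.12 A=8.88 G=11.94 Z=48.94
t=2.59: B=22.49 A=8.56 G=13.39 Z=48.58
t=3.46: B=23.89 A=8.23 G=14.85 Z=48.22
t=4.32: B=25.28 A=7.91 G=16.29 Z=47.86
t=5.19: B=26.70 A=7.60 G=17.74 Z=47.49
t=6.05: B=28.09 A=7.29 G=19.18 Z=47.12
t=6.92: B=29.51 A=6.98 G=20.63 Z=46.75
t=7.78: B=30.91 A=6.67 G=22.06 Z=46.38
At T=7.78: B=30.91 A=6.67 G=22.06 Z=46.38; the largest is Z.

Dominant species at T: Z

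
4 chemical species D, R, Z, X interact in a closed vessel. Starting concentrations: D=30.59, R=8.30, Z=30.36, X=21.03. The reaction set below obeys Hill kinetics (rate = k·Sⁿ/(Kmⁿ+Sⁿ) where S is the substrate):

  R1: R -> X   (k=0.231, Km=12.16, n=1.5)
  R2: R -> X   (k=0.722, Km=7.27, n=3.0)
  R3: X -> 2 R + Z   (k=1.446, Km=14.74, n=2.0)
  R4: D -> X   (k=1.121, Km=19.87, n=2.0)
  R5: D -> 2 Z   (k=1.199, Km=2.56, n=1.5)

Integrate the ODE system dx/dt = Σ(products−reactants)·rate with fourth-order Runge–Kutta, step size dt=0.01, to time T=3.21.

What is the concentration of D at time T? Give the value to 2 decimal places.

D at T = 24.49

RK4 with dt=0.01: 321 steps to T=3.21. Trajectory (selected grid times):
t=0.00: D=30.59 R=8.30 Z=30.36 X=21.03
t=0.36: D=29.89 R=8.81 Z=31.55 X=21.15
t=0.71: D=29.21 R=9.29 Z=32.71 X=21.28
t=1.07: D=28.51 R=9.78 Z=33.91 X=21.42
t=1.43: D=27.82 R=10.27 Z=35.10 X=21.56
t=1.78: D=27.16 R=10.73 Z=36.26 X=21.69
t=2.14: D=26.48 R=11.21 Z=37.46 X=21.84
t=2.50: D=25.80 R=11.68 Z=38.65 X=21.98
t=2.85: D=25.15 R=12.13 Z=39.82 X=22.12
t=3.21: D=24.49 R=12.60 Z=41.01 X=22.26
Read off D at T=3.21: 24.49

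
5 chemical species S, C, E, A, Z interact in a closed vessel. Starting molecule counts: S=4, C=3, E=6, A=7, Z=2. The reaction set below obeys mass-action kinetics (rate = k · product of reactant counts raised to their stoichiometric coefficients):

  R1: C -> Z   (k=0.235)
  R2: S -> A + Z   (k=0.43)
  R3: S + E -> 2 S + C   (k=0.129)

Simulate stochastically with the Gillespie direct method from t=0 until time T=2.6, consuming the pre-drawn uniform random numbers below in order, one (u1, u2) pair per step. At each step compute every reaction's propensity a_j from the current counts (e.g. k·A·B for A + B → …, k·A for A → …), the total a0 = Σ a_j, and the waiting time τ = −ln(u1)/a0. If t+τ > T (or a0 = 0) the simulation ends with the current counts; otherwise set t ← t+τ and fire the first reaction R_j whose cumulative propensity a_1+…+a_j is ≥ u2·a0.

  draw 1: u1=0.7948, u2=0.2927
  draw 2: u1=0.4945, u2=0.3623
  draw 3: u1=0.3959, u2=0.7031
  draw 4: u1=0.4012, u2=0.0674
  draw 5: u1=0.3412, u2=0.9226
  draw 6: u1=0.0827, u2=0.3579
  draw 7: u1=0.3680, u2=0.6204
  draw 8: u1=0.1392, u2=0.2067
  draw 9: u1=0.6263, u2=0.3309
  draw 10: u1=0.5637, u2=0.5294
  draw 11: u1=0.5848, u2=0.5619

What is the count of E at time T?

t=0.000: S=4 C=3 E=6 A=7 Z=2
Draw 1: a1=0.705, a2=1.720, a3=3.096, a0=5.521; τ=−ln(0.7948)/5.521=0.042 → t=0.042; u2·a0=0.2927·5.521=1.616; a1=0.705 < 1.616 ≤ a1+a2=2.425 → R2 fires; S=3 C=3 E=6 A=8 Z=3
Draw 2: a1=0.705, a2=1.290, a3=2.322, a0=4.317; τ=−ln(0.4945)/4.317=0.163 → t=0.205; u2·a0=0.3623·4.317=1.564; a1=0.705 < 1.564 ≤ a1+a2=1.995 → R2 fires; S=2 C=3 E=6 A=9 Z=4
Draw 3: a1=0.705, a2=0.860, a3=1.548, a0=3.113; τ=−ln(0.3959)/3.113=0.298 → t=0.502; u2·a0=0.7031·3.113=2.189; a1+a2=1.565 < 2.189 ≤ a1+…+a3=3.113 → R3 fires; S=3 C=4 E=5 A=9 Z=4
Draw 4: a1=0.940, a2=1.290, a3=1.935, a0=4.165; τ=−ln(0.4012)/4.165=0.219 → t=0.722; u2·a0=0.0674·4.165=0.281 ≤ a1=0.940 → R1 fires; S=3 C=3 E=5 A=9 Z=5
Draw 5: a1=0.705, a2=1.290, a3=1.935, a0=3.930; τ=−ln(0.3412)/3.930=0.274 → t=0.995; u2·a0=0.9226·3.930=3.626; a1+a2=1.995 < 3.626 ≤ a1+…+a3=3.930 → R3 fires; S=4 C=4 E=4 A=9 Z=5
Draw 6: a1=0.940, a2=1.720, a3=2.064, a0=4.724; τ=−ln(0.0827)/4.724=0.528 → t=1.523; u2·a0=0.3579·4.724=1.691; a1=0.940 < 1.691 ≤ a1+a2=2.660 → R2 fires; S=3 C=4 E=4 A=10 Z=6
Draw 7: a1=0.940, a2=1.290, a3=1.548, a0=3.778; τ=−ln(0.3680)/3.778=0.265 → t=1.788; u2·a0=0.6204·3.778=2.344; a1+a2=2.230 < 2.344 ≤ a1+…+a3=3.778 → R3 fires; S=4 C=5 E=3 A=10 Z=6
Draw 8: a1=1.175, a2=1.720, a3=1.548, a0=4.443; τ=−ln(0.1392)/4.443=0.444 → t=2.231; u2·a0=0.2067·4.443=0.918 ≤ a1=1.175 → R1 fires; S=4 C=4 E=3 A=10 Z=7
Draw 9: a1=0.940, a2=1.720, a3=1.548, a0=4.208; τ=−ln(0.6263)/4.208=0.111 → t=2.343; u2·a0=0.3309·4.208=1.392; a1=0.940 < 1.392 ≤ a1+a2=2.660 → R2 fires; S=3 C=4 E=3 A=11 Z=8
Draw 10: a1=0.940, a2=1.290, a3=1.161, a0=3.391; τ=−ln(0.5637)/3.391=0.169 → t=2.512; u2·a0=0.5294·3.391=1.795; a1=0.940 < 1.795 ≤ a1+a2=2.230 → R2 fires; S=2 C=4 E=3 A=12 Z=9
Draw 11: a1=0.940, a2=0.860, a3=0.774, a0=2.574; τ=−ln(0.5848)/2.574=0.208 → t=2.720 > T=2.6: stop.
Read off E at T=2.6: 3

E at T = 3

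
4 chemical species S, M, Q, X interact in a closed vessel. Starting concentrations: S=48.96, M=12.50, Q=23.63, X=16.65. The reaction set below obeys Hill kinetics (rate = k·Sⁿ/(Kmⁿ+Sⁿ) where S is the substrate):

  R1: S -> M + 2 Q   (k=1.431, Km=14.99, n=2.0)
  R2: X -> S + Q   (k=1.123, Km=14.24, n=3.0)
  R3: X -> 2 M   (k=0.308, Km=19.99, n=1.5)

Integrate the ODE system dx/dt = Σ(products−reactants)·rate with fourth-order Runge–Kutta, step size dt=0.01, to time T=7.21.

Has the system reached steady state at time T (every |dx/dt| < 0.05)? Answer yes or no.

RK4 with dt=0.01: 721 steps to T=7.21. Trajectory (selected grid times):
t=0.00: S=48.96 M=12.50 Q=23.63 X=16.65
t=0.80: S=48.45 M=13.76 Q=26.26 X=16.01
t=1.60: S=47.92 M=15.00 Q=28.86 X=15.39
t=2.40: S=47.37 M=16.24 Q=31.44 X=14.80
t=3.20: S=46.79 M=17.47 Q=33.98 X=14.25
t=4.01: S=46.19 M=18.70 Q=36.52 X=13.71
t=4.81: S=45.56 M=19.91 Q=39.00 X=13.21
t=5.61: S=44.92 M=21.11 Q=41.45 X=12.74
t=6.41: S=44.25 M=22.30 Q=43.87 X=12.30
t=7.21: S=43.57 M=23.49 Q=46.26 X=11.88
Rates at T: R1=1.2795, R2=0.4124, R3=0.0968
dx/dt at T (Σ net stoichiometry × rate): S=-0.8671, M=+1.4731, Q=+2.9715, X=-0.5092
Largest |dx/dt| is |+2.9715| (Q) ≥ 0.05 → not steady.

Steady state at T: no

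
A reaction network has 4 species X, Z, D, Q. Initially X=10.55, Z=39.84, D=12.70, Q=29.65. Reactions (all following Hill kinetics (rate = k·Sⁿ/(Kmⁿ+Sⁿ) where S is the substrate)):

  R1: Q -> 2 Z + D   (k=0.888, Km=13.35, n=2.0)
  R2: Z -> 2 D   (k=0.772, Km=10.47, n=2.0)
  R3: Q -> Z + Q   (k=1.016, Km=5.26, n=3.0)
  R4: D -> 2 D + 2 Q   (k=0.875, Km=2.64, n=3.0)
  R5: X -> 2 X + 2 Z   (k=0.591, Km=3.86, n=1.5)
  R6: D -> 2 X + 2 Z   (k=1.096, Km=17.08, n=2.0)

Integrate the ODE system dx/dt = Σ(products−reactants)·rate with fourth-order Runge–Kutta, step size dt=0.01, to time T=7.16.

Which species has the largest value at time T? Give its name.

Dominant species at T: Z

RK4 with dt=0.01: 716 steps to T=7.16. Trajectory (selected grid times):
t=0.00: X=10.55 Z=39.84 D=12.70 Q=29.65
t=0.80: X=11.63 Z=42.73 D=14.80 Q=30.45
t=1.59: X=12.83 Z=45.72 D=16.84 Q=31.23
t=2.39: X=14.15 Z=48.88 D=18.86 Q=32.02
t=3.18: X=15.56 Z=52.12 D=20.82 Q=32.80
t=3.98: X=17.07 Z=55.49 D=22.78 Q=33.59
t=4.77: X=18.63 Z=58.90 D=24.69 Q=34.36
t=5.57: X=20.28 Z=62.43 D=26.60 Q=35.14
t=6.36: X=21.97 Z=65.99 D=28.46 Q=35.91
t=7.16: X=23.72 Z=69.64 D=30.34 Q=36.68
At T=7.16: X=23.72 Z=69.64 D=30.34 Q=36.68; the largest is Z.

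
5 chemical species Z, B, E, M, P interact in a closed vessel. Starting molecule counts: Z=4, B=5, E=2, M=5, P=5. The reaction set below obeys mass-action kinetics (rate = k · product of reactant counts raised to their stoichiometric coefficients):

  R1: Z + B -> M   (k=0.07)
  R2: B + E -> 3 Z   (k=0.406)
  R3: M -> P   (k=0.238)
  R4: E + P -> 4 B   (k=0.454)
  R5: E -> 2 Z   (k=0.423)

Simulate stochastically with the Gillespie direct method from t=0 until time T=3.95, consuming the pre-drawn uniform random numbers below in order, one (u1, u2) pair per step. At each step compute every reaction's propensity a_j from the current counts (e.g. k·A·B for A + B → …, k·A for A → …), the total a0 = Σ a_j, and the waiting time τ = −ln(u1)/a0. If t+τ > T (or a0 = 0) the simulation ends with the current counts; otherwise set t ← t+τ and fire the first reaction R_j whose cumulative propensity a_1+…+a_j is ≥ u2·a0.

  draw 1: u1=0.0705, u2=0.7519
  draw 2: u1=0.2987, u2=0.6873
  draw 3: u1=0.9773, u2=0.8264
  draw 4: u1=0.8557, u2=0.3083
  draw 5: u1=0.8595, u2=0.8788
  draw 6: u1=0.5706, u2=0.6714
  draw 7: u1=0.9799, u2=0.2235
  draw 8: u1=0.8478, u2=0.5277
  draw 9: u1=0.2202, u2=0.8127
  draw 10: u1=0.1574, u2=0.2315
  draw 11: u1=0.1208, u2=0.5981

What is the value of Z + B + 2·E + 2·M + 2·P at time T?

Check how each reaction changes W = Z + B + 2·E + 2·M + 2·P (weight of products minus weight of reactants):
R1: Z + B -> M: (2·1) − (1·1 + 1·1) = 2 − 2 = 0
R2: B + E -> 3 Z: (1·3) − (1·1 + 2·1) = 3 − 3 = 0
R3: M -> P: (2·1) − (2·1) = 2 − 2 = 0
R4: E + P -> 4 B: (1·4) − (2·1 + 2·1) = 4 − 4 = 0
R5: E -> 2 Z: (1·2) − (2·1) = 2 − 2 = 0
Every reaction leaves W unchanged, so W is conserved and no simulation is needed: W(T) = W(0) = 4 + 5 + 2·2 + 2·5 + 2·5 = 33

Value at T = 33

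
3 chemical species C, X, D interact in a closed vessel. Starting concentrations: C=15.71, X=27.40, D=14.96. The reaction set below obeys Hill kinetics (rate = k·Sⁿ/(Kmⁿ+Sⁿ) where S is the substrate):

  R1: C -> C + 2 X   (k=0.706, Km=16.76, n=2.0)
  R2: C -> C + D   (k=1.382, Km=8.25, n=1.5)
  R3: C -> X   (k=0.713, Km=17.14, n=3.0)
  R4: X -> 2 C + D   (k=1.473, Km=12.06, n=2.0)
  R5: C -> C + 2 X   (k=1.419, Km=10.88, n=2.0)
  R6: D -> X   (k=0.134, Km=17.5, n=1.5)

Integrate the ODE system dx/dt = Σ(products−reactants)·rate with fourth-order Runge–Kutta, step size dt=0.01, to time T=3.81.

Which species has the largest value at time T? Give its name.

RK4 with dt=0.01: 381 steps to T=3.81. Trajectory (selected grid times):
t=0.00: C=15.71 X=27.40 D=14.96
t=0.42: C=16.61 X=28.15 D=15.88
t=0.85: C=17.54 X=28.97 D=16.84
t=1.27: C=18.44 X=29.82 D=17.78
t=1.69: C=19.33 X=30.71 D=18.73
t=2.12: C=20.25 X=31.66 D=19.72
t=2.54: C=21.14 X=32.64 D=20.70
t=2.96: C=22.03 X=33.64 D=21.68
t=3.39: C=22.95 X=34.70 D=22.70
t=3.81: C=23.84 X=35.77 D=23.70
At T=3.81: C=23.84 X=35.77 D=23.70; the largest is X.

Dominant species at T: X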